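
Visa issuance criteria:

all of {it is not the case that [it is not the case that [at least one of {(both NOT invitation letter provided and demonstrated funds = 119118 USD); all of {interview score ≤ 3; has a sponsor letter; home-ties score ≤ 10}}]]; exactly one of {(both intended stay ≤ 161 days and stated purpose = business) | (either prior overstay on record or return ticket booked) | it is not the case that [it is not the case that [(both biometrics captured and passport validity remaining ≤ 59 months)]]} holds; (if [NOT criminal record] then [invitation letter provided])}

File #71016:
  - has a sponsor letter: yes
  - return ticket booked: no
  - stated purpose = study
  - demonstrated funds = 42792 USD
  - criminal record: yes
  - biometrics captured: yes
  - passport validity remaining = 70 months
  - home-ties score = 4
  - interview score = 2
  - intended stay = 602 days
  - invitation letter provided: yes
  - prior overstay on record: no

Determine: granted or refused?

Atomic conditions:
  NOT invitation letter provided: yes → false
  demonstrated funds = 119118 USD: 42792 == 119118 is false
  interview score ≤ 3: 2 ≤ 3 is true
  has a sponsor letter: yes → true
  home-ties score ≤ 10: 4 ≤ 10 is true
  intended stay ≤ 161 days: 602 ≤ 161 is false
  stated purpose = business: study == business is false
  prior overstay on record: no → false
  return ticket booked: no → false
  biometrics captured: yes → true
  passport validity remaining ≤ 59 months: 70 ≤ 59 is false
  NOT criminal record: yes → false
  invitation letter provided: yes → true
Combine:
[1.1.1.1] false AND false = false
[1.1.1.2] true AND true AND true = true
[1.1.1] false OR true = true
[1.1] NOT true = false
[1] NOT false = true
[2.1] false AND false = false
[2.2] false OR false = false
[2.3.1.1] true AND false = false
[2.3.1] NOT false = true
[2.3] NOT true = false
[2] exactly-one(false, false, false) = false
[3] false → true (antecedent false ⇒ implication holds) = true
[root] true AND false AND true = false
Overall: false → refused

Refused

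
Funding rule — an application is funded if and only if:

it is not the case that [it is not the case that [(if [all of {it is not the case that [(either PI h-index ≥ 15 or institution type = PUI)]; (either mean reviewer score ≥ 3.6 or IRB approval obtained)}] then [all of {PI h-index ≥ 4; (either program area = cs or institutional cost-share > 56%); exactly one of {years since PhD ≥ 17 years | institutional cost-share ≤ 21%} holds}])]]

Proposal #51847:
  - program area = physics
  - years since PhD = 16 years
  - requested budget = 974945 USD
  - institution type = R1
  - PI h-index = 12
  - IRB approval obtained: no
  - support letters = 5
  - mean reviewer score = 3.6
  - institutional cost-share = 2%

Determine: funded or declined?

Declined

Atomic conditions:
  PI h-index ≥ 15: 12 ≥ 15 is false
  institution type = PUI: R1 == PUI is false
  mean reviewer score ≥ 3.6: 3.6 ≥ 3.6 is true
  IRB approval obtained: no → false
  PI h-index ≥ 4: 12 ≥ 4 is true
  program area = cs: physics == cs is false
  institutional cost-share > 56%: 2 > 56 is false
  years since PhD ≥ 17 years: 16 ≥ 17 is false
  institutional cost-share ≤ 21%: 2 ≤ 21 is true
Combine:
[1.1.1.1.1] false OR false = false
[1.1.1.1] NOT false = true
[1.1.1.2] true OR false = true
[1.1.1] true AND true = true
[1.1.2.2] false OR false = false
[1.1.2.3] exactly-one(false, true) = true
[1.1.2] true AND false AND true = false
[1.1] true → false = false
[1] NOT false = true
[root] NOT true = false
Overall: false → declined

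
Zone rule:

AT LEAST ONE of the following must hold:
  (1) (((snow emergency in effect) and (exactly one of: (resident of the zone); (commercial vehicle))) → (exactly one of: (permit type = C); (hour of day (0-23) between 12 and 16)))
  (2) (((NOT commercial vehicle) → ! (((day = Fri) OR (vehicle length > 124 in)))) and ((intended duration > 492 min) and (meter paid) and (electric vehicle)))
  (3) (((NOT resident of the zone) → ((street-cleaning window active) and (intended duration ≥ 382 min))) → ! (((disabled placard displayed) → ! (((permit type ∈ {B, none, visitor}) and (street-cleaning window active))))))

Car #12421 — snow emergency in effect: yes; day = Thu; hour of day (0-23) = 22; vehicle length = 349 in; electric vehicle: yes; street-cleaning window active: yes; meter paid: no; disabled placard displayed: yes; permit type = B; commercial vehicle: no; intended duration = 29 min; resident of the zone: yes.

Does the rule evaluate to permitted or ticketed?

Atomic conditions:
  snow emergency in effect: yes → true
  resident of the zone: yes → true
  commercial vehicle: no → false
  permit type = C: B == C is false
  hour of day (0-23) between 12 and 16: 22 in [12, 16] is false
  NOT commercial vehicle: no → true
  day = Fri: Thu == Fri is false
  vehicle length > 124 in: 349 > 124 is true
  intended duration > 492 min: 29 > 492 is false
  meter paid: no → false
  electric vehicle: yes → true
  NOT resident of the zone: yes → false
  street-cleaning window active: yes → true
  intended duration ≥ 382 min: 29 ≥ 382 is false
  disabled placard displayed: yes → true
  permit type ∈ {B, none, visitor}: B is in the set → true
Combine:
[1.1.2] exactly-one(true, false) = true
[1.1] true AND true = true
[1.2] exactly-one(false, false) = false
[1] true → false = false
[2.1.2.1] false OR true = true
[2.1.2] NOT true = false
[2.1] true → false = false
[2.2] false AND false AND true = false
[2] false AND false = false
[3.1.2] true AND false = false
[3.1] false → false (antecedent false ⇒ implication holds) = true
[3.2.1.2.1] true AND true = true
[3.2.1.2] NOT true = false
[3.2.1] true → false = false
[3.2] NOT false = true
[3] true → true = true
[root] false OR false OR true = true
Overall: true → permitted

Permitted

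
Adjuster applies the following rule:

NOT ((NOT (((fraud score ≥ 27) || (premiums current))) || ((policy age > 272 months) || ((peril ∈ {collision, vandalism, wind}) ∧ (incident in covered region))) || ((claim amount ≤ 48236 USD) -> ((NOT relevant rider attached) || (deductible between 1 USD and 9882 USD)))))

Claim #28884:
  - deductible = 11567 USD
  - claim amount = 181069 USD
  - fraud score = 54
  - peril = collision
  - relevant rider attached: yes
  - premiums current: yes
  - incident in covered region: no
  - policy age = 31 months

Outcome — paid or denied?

Denied

Atomic conditions:
  fraud score ≥ 27: 54 ≥ 27 is true
  premiums current: yes → true
  policy age > 272 months: 31 > 272 is false
  peril ∈ {collision, vandalism, wind}: collision is in the set → true
  incident in covered region: no → false
  claim amount ≤ 48236 USD: 181069 ≤ 48236 is false
  NOT relevant rider attached: yes → false
  deductible between 1 USD and 9882 USD: 11567 in [1, 9882] is false
Combine:
[1.1.1] true OR true = true
[1.1] NOT true = false
[1.2.2] true AND false = false
[1.2] false OR false = false
[1.3.2] false OR false = false
[1.3] false → false (antecedent false ⇒ implication holds) = true
[1] false OR false OR true = true
[root] NOT true = false
Overall: false → denied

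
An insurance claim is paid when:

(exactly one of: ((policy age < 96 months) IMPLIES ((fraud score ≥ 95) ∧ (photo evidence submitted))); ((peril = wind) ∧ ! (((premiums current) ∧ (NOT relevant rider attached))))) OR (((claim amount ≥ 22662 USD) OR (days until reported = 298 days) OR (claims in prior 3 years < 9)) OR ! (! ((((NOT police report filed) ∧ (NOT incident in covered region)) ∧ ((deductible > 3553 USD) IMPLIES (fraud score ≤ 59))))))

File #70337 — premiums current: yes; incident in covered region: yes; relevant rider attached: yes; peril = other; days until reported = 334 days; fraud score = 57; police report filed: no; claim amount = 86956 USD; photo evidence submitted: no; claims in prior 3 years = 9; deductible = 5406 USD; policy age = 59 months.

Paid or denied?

Atomic conditions:
  policy age < 96 months: 59 < 96 is true
  fraud score ≥ 95: 57 ≥ 95 is false
  photo evidence submitted: no → false
  peril = wind: other == wind is false
  premiums current: yes → true
  NOT relevant rider attached: yes → false
  claim amount ≥ 22662 USD: 86956 ≥ 22662 is true
  days until reported = 298 days: 334 == 298 is false
  claims in prior 3 years < 9: 9 < 9 is false
  NOT police report filed: no → true
  NOT incident in covered region: yes → false
  deductible > 3553 USD: 5406 > 3553 is true
  fraud score ≤ 59: 57 ≤ 59 is true
Combine:
[1.1.2] false AND false = false
[1.1] true → false = false
[1.2.2.1] true AND false = false
[1.2.2] NOT false = true
[1.2] false AND true = false
[1] exactly-one(false, false) = false
[2.1] true OR false OR false = true
[2.2.1.1.1] true AND false = false
[2.2.1.1.2] true → true = true
[2.2.1.1] false AND true = false
[2.2.1] NOT false = true
[2.2] NOT true = false
[2] true OR false = true
[root] false OR true = true
Overall: true → paid

Paid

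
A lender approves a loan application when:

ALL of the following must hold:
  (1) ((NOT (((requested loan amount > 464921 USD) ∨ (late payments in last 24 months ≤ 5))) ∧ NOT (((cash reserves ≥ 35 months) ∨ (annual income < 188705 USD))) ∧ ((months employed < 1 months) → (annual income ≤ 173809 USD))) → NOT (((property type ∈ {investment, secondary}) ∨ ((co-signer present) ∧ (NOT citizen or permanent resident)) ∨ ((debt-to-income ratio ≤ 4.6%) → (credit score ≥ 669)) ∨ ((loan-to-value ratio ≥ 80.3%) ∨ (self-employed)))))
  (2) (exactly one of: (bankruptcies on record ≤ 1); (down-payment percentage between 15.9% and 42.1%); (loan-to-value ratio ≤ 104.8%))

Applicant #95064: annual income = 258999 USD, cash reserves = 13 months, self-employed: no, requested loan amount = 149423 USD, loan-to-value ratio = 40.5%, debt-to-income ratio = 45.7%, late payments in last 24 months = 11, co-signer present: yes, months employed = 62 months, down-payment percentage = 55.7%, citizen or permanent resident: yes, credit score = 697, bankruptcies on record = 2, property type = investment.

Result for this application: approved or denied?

Atomic conditions:
  requested loan amount > 464921 USD: 149423 > 464921 is false
  late payments in last 24 months ≤ 5: 11 ≤ 5 is false
  cash reserves ≥ 35 months: 13 ≥ 35 is false
  annual income < 188705 USD: 258999 < 188705 is false
  months employed < 1 months: 62 < 1 is false
  annual income ≤ 173809 USD: 258999 ≤ 173809 is false
  property type ∈ {investment, secondary}: investment is in the set → true
  co-signer present: yes → true
  NOT citizen or permanent resident: yes → false
  debt-to-income ratio ≤ 4.6%: 45.7 ≤ 4.6 is false
  credit score ≥ 669: 697 ≥ 669 is true
  loan-to-value ratio ≥ 80.3%: 40.5 ≥ 80.3 is false
  self-employed: no → false
  bankruptcies on record ≤ 1: 2 ≤ 1 is false
  down-payment percentage between 15.9% and 42.1%: 55.7 in [15.9, 42.1] is false
  loan-to-value ratio ≤ 104.8%: 40.5 ≤ 104.8 is true
Combine:
[1.1.1.1] false OR false = false
[1.1.1] NOT false = true
[1.1.2.1] false OR false = false
[1.1.2] NOT false = true
[1.1.3] false → false (antecedent false ⇒ implication holds) = true
[1.1] true AND true AND true = true
[1.2.1.2] true AND false = false
[1.2.1.3] false → true (antecedent false ⇒ implication holds) = true
[1.2.1.4] false OR false = false
[1.2.1] true OR false OR true OR false = true
[1.2] NOT true = false
[1] true → false = false
[2] exactly-one(false, false, true) = true
[root] false AND true = false
Overall: false → denied

Denied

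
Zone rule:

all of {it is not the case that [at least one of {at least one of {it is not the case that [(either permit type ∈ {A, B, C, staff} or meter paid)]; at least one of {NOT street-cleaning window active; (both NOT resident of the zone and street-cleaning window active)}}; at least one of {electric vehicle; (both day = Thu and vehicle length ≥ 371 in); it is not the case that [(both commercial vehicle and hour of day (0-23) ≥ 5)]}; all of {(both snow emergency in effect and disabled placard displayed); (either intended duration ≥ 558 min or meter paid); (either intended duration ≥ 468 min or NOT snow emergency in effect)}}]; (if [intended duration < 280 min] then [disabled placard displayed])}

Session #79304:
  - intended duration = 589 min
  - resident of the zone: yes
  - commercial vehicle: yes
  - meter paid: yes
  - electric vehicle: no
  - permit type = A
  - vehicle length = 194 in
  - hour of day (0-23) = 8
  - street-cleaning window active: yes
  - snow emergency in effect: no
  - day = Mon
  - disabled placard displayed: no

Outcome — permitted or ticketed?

Permitted

Atomic conditions:
  permit type ∈ {A, B, C, staff}: A is in the set → true
  meter paid: yes → true
  NOT street-cleaning window active: yes → false
  NOT resident of the zone: yes → false
  street-cleaning window active: yes → true
  electric vehicle: no → false
  day = Thu: Mon == Thu is false
  vehicle length ≥ 371 in: 194 ≥ 371 is false
  commercial vehicle: yes → true
  hour of day (0-23) ≥ 5: 8 ≥ 5 is true
  snow emergency in effect: no → false
  disabled placard displayed: no → false
  intended duration ≥ 558 min: 589 ≥ 558 is true
  intended duration ≥ 468 min: 589 ≥ 468 is true
  NOT snow emergency in effect: no → true
  intended duration < 280 min: 589 < 280 is false
Combine:
[1.1.1.1.1] true OR true = true
[1.1.1.1] NOT true = false
[1.1.1.2.2] false AND true = false
[1.1.1.2] false OR false = false
[1.1.1] false OR false = false
[1.1.2.2] false AND false = false
[1.1.2.3.1] true AND true = true
[1.1.2.3] NOT true = false
[1.1.2] false OR false OR false = false
[1.1.3.1] false AND false = false
[1.1.3.2] true OR true = true
[1.1.3.3] true OR true = true
[1.1.3] false AND true AND true = false
[1.1] false OR false OR false = false
[1] NOT false = true
[2] false → false (antecedent false ⇒ implication holds) = true
[root] true AND true = true
Overall: true → permitted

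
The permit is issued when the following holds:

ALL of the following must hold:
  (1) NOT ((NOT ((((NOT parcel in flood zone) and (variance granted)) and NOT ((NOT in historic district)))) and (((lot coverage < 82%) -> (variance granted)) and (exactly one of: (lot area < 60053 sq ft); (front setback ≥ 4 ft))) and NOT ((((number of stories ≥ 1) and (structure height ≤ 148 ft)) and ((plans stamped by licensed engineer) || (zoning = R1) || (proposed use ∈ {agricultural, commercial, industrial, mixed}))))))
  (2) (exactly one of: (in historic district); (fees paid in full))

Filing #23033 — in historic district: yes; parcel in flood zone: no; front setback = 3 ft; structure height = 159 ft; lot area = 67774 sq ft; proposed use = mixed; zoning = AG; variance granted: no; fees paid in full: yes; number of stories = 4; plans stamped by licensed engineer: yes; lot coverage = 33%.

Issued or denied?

Atomic conditions:
  NOT parcel in flood zone: no → true
  variance granted: no → false
  NOT in historic district: yes → false
  lot coverage < 82%: 33 < 82 is true
  lot area < 60053 sq ft: 67774 < 60053 is false
  front setback ≥ 4 ft: 3 ≥ 4 is false
  number of stories ≥ 1: 4 ≥ 1 is true
  structure height ≤ 148 ft: 159 ≤ 148 is false
  plans stamped by licensed engineer: yes → true
  zoning = R1: AG == R1 is false
  proposed use ∈ {agricultural, commercial, industrial, mixed}: mixed is in the set → true
  in historic district: yes → true
  fees paid in full: yes → true
Combine:
[1.1.1.1.1] true AND false = false
[1.1.1.1.2] NOT false = true
[1.1.1.1] false AND true = false
[1.1.1] NOT false = true
[1.1.2.1] true → false = false
[1.1.2.2] exactly-one(false, false) = false
[1.1.2] false AND false = false
[1.1.3.1.1] true AND false = false
[1.1.3.1.2] true OR false OR true = true
[1.1.3.1] false AND true = false
[1.1.3] NOT false = true
[1.1] true AND false AND true = false
[1] NOT false = true
[2] exactly-one(true, true) = false
[root] true AND false = false
Overall: false → denied

Denied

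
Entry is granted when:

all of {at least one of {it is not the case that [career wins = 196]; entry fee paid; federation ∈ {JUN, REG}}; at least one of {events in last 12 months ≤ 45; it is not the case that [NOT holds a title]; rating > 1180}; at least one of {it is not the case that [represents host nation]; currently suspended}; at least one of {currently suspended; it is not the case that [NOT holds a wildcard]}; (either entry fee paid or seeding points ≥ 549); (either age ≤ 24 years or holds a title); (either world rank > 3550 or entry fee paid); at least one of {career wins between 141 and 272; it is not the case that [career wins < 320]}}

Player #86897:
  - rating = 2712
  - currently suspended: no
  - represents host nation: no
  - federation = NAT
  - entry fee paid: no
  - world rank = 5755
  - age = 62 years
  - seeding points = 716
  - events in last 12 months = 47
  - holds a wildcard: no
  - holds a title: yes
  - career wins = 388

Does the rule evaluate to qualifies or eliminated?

Atomic conditions:
  career wins = 196: 388 == 196 is false
  entry fee paid: no → false
  federation ∈ {JUN, REG}: NAT is not in the set → false
  events in last 12 months ≤ 45: 47 ≤ 45 is false
  NOT holds a title: yes → false
  rating > 1180: 2712 > 1180 is true
  represents host nation: no → false
  currently suspended: no → false
  NOT holds a wildcard: no → true
  seeding points ≥ 549: 716 ≥ 549 is true
  age ≤ 24 years: 62 ≤ 24 is false
  holds a title: yes → true
  world rank > 3550: 5755 > 3550 is true
  career wins between 141 and 272: 388 in [141, 272] is false
  career wins < 320: 388 < 320 is false
Combine:
[1.1] NOT false = true
[1] true OR false OR false = true
[2.2] NOT false = true
[2] false OR true OR true = true
[3.1] NOT false = true
[3] true OR false = true
[4.2] NOT true = false
[4] false OR false = false
[5] false OR true = true
[6] false OR true = true
[7] true OR false = true
[8.2] NOT false = true
[8] false OR true = true
[root] true AND true AND true AND false AND true AND true AND true AND true = false
Overall: false → eliminated

Eliminated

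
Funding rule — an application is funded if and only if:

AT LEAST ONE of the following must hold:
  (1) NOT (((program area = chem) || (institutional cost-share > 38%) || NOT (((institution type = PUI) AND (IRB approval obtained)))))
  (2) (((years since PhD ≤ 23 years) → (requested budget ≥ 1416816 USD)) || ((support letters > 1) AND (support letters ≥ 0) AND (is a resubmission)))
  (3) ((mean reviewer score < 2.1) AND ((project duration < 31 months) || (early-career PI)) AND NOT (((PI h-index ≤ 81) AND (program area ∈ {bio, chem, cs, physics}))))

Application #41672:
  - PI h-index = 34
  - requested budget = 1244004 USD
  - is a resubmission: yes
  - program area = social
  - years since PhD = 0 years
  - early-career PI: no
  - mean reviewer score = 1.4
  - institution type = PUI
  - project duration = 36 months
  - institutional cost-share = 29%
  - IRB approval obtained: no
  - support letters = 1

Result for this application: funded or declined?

Atomic conditions:
  program area = chem: social == chem is false
  institutional cost-share > 38%: 29 > 38 is false
  institution type = PUI: PUI == PUI is true
  IRB approval obtained: no → false
  years since PhD ≤ 23 years: 0 ≤ 23 is true
  requested budget ≥ 1416816 USD: 1244004 ≥ 1416816 is false
  support letters > 1: 1 > 1 is false
  support letters ≥ 0: 1 ≥ 0 is true
  is a resubmission: yes → true
  mean reviewer score < 2.1: 1.4 < 2.1 is true
  project duration < 31 months: 36 < 31 is false
  early-career PI: no → false
  PI h-index ≤ 81: 34 ≤ 81 is true
  program area ∈ {bio, chem, cs, physics}: social is not in the set → false
Combine:
[1.1.3.1] true AND false = false
[1.1.3] NOT false = true
[1.1] false OR false OR true = true
[1] NOT true = false
[2.1] true → false = false
[2.2] false AND true AND true = false
[2] false OR false = false
[3.2] false OR false = false
[3.3.1] true AND false = false
[3.3] NOT false = true
[3] true AND false AND true = false
[root] false OR false OR false = false
Overall: false → declined

Declined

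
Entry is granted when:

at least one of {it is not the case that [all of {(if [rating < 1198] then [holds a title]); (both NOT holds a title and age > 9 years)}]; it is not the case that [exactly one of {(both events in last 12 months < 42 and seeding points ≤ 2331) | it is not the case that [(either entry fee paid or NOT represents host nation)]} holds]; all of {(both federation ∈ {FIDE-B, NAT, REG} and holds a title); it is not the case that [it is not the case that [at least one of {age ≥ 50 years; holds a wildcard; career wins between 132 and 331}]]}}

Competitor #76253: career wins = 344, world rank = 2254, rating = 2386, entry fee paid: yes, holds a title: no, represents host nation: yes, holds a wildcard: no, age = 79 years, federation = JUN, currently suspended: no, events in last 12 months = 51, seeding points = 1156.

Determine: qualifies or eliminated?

Atomic conditions:
  rating < 1198: 2386 < 1198 is false
  holds a title: no → false
  NOT holds a title: no → true
  age > 9 years: 79 > 9 is true
  events in last 12 months < 42: 51 < 42 is false
  seeding points ≤ 2331: 1156 ≤ 2331 is true
  entry fee paid: yes → true
  NOT represents host nation: yes → false
  federation ∈ {FIDE-B, NAT, REG}: JUN is not in the set → false
  age ≥ 50 years: 79 ≥ 50 is true
  holds a wildcard: no → false
  career wins between 132 and 331: 344 in [132, 331] is false
Combine:
[1.1.1] false → false (antecedent false ⇒ implication holds) = true
[1.1.2] true AND true = true
[1.1] true AND true = true
[1] NOT true = false
[2.1.1] false AND true = false
[2.1.2.1] true OR false = true
[2.1.2] NOT true = false
[2.1] exactly-one(false, false) = false
[2] NOT false = true
[3.1] false AND false = false
[3.2.1.1] true OR false OR false = true
[3.2.1] NOT true = false
[3.2] NOT false = true
[3] false AND true = false
[root] false OR true OR false = true
Overall: true → qualifies

Qualifies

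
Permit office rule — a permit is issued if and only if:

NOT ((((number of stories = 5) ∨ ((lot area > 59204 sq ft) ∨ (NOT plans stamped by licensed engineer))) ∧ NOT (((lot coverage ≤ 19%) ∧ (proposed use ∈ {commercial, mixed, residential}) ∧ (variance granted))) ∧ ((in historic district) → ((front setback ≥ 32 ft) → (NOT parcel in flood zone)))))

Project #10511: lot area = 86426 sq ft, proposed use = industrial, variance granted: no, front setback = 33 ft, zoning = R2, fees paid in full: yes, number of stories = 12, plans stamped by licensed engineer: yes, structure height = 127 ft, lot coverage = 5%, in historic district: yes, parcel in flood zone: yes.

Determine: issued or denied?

Issued

Atomic conditions:
  number of stories = 5: 12 == 5 is false
  lot area > 59204 sq ft: 86426 > 59204 is true
  NOT plans stamped by licensed engineer: yes → false
  lot coverage ≤ 19%: 5 ≤ 19 is true
  proposed use ∈ {commercial, mixed, residential}: industrial is not in the set → false
  variance granted: no → false
  in historic district: yes → true
  front setback ≥ 32 ft: 33 ≥ 32 is true
  NOT parcel in flood zone: yes → false
Combine:
[1.1.2] true OR false = true
[1.1] false OR true = true
[1.2.1] true AND false AND false = false
[1.2] NOT false = true
[1.3.2] true → false = false
[1.3] true → false = false
[1] true AND true AND false = false
[root] NOT false = true
Overall: true → issued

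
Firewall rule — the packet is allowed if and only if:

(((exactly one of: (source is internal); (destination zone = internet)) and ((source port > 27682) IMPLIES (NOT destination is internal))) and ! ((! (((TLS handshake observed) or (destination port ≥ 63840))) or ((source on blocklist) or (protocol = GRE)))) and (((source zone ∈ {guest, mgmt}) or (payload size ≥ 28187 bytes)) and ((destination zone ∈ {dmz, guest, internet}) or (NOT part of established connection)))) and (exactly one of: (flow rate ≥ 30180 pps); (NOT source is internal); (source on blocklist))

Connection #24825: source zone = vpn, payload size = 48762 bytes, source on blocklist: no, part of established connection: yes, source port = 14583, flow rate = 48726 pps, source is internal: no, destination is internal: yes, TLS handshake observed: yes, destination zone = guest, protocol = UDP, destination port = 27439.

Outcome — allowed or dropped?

Dropped

Atomic conditions:
  source is internal: no → false
  destination zone = internet: guest == internet is false
  source port > 27682: 14583 > 27682 is false
  NOT destination is internal: yes → false
  TLS handshake observed: yes → true
  destination port ≥ 63840: 27439 ≥ 63840 is false
  source on blocklist: no → false
  protocol = GRE: UDP == GRE is false
  source zone ∈ {guest, mgmt}: vpn is not in the set → false
  payload size ≥ 28187 bytes: 48762 ≥ 28187 is true
  destination zone ∈ {dmz, guest, internet}: guest is in the set → true
  NOT part of established connection: yes → false
  flow rate ≥ 30180 pps: 48726 ≥ 30180 is true
  NOT source is internal: no → true
Combine:
[1.1.1] exactly-one(false, false) = false
[1.1.2] false → false (antecedent false ⇒ implication holds) = true
[1.1] false AND true = false
[1.2.1.1.1] true OR false = true
[1.2.1.1] NOT true = false
[1.2.1.2] false OR false = false
[1.2.1] false OR false = false
[1.2] NOT false = true
[1.3.1] false OR true = true
[1.3.2] true OR false = true
[1.3] true AND true = true
[1] false AND true AND true = false
[2] exactly-one(true, true, false) = false
[root] false AND false = false
Overall: false → dropped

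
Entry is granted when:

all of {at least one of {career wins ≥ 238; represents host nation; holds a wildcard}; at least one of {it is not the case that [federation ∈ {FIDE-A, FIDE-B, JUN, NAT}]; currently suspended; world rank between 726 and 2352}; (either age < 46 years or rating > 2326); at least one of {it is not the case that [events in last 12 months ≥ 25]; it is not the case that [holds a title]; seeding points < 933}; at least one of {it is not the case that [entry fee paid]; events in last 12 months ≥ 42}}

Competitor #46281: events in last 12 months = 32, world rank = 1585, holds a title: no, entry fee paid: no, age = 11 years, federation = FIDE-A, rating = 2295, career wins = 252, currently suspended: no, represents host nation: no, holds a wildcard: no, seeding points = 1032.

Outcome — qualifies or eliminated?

Qualifies

Atomic conditions:
  career wins ≥ 238: 252 ≥ 238 is true
  represents host nation: no → false
  holds a wildcard: no → false
  federation ∈ {FIDE-A, FIDE-B, JUN, NAT}: FIDE-A is in the set → true
  currently suspended: no → false
  world rank between 726 and 2352: 1585 in [726, 2352] is true
  age < 46 years: 11 < 46 is true
  rating > 2326: 2295 > 2326 is false
  events in last 12 months ≥ 25: 32 ≥ 25 is true
  holds a title: no → false
  seeding points < 933: 1032 < 933 is false
  entry fee paid: no → false
  events in last 12 months ≥ 42: 32 ≥ 42 is false
Combine:
[1] true OR false OR false = true
[2.1] NOT true = false
[2] false OR false OR true = true
[3] true OR false = true
[4.1] NOT true = false
[4.2] NOT false = true
[4] false OR true OR false = true
[5.1] NOT false = true
[5] true OR false = true
[root] true AND true AND true AND true AND true = true
Overall: true → qualifies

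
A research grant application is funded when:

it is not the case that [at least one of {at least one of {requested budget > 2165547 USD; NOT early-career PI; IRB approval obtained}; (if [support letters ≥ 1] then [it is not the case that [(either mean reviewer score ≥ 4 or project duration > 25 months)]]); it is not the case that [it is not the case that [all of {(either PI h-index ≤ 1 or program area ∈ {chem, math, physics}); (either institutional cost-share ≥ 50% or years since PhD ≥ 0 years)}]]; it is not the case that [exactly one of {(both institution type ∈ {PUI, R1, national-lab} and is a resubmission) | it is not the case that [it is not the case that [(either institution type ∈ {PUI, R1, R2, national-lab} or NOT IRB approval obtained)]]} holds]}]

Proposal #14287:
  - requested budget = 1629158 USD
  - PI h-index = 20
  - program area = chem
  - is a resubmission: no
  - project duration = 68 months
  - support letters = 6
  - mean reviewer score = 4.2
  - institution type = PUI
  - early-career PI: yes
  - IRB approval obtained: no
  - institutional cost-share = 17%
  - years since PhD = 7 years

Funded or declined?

Atomic conditions:
  requested budget > 2165547 USD: 1629158 > 2165547 is false
  NOT early-career PI: yes → false
  IRB approval obtained: no → false
  support letters ≥ 1: 6 ≥ 1 is true
  mean reviewer score ≥ 4: 4.2 ≥ 4 is true
  project duration > 25 months: 68 > 25 is true
  PI h-index ≤ 1: 20 ≤ 1 is false
  program area ∈ {chem, math, physics}: chem is in the set → true
  institutional cost-share ≥ 50%: 17 ≥ 50 is false
  years since PhD ≥ 0 years: 7 ≥ 0 is true
  institution type ∈ {PUI, R1, national-lab}: PUI is in the set → true
  is a resubmission: no → false
  institution type ∈ {PUI, R1, R2, national-lab}: PUI is in the set → true
  NOT IRB approval obtained: no → true
Combine:
[1.1] false OR false OR false = false
[1.2.2.1] true OR true = true
[1.2.2] NOT true = false
[1.2] true → false = false
[1.3.1.1.1] false OR true = true
[1.3.1.1.2] false OR true = true
[1.3.1.1] true AND true = true
[1.3.1] NOT true = false
[1.3] NOT false = true
[1.4.1.1] true AND false = false
[1.4.1.2.1.1] true OR true = true
[1.4.1.2.1] NOT true = false
[1.4.1.2] NOT false = true
[1.4.1] exactly-one(false, true) = true
[1.4] NOT true = false
[1] false OR false OR true OR false = true
[root] NOT true = false
Overall: false → declined

Declined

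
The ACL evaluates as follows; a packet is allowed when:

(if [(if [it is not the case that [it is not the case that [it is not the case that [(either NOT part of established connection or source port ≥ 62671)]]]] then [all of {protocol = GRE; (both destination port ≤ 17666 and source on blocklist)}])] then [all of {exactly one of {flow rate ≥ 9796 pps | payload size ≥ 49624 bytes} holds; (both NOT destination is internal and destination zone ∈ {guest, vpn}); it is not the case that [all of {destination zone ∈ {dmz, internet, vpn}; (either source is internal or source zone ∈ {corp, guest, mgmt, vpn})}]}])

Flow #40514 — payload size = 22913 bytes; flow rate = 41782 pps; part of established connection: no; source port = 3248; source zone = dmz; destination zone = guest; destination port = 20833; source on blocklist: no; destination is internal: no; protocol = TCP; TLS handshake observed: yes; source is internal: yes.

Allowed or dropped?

Atomic conditions:
  NOT part of established connection: no → true
  source port ≥ 62671: 3248 ≥ 62671 is false
  protocol = GRE: TCP == GRE is false
  destination port ≤ 17666: 20833 ≤ 17666 is false
  source on blocklist: no → false
  flow rate ≥ 9796 pps: 41782 ≥ 9796 is true
  payload size ≥ 49624 bytes: 22913 ≥ 49624 is false
  NOT destination is internal: no → true
  destination zone ∈ {guest, vpn}: guest is in the set → true
  destination zone ∈ {dmz, internet, vpn}: guest is not in the set → false
  source is internal: yes → true
  source zone ∈ {corp, guest, mgmt, vpn}: dmz is not in the set → false
Combine:
[1.1.1.1.1] true OR false = true
[1.1.1.1] NOT true = false
[1.1.1] NOT false = true
[1.1] NOT true = false
[1.2.2] false AND false = false
[1.2] false AND false = false
[1] false → false (antecedent false ⇒ implication holds) = true
[2.1] exactly-one(true, false) = true
[2.2] true AND true = true
[2.3.1.2] true OR false = true
[2.3.1] false AND true = false
[2.3] NOT false = true
[2] true AND true AND true = true
[root] true → true = true
Overall: true → allowed

Allowed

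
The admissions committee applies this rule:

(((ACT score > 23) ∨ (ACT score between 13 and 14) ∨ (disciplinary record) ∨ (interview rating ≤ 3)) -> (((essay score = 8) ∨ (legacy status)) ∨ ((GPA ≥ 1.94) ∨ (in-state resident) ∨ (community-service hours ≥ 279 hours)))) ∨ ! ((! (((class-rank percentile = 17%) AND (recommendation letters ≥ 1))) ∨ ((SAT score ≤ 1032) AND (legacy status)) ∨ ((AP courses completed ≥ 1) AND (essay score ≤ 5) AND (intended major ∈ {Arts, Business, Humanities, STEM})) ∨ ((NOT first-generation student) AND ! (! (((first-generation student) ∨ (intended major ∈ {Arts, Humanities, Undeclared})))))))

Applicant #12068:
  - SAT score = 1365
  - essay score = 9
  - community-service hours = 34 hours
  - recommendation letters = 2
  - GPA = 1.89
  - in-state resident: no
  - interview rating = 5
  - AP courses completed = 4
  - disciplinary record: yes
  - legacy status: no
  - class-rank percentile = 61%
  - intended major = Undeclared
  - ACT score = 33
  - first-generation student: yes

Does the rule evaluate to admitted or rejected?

Atomic conditions:
  ACT score > 23: 33 > 23 is true
  ACT score between 13 and 14: 33 in [13, 14] is false
  disciplinary record: yes → true
  interview rating ≤ 3: 5 ≤ 3 is false
  essay score = 8: 9 == 8 is false
  legacy status: no → false
  GPA ≥ 1.94: 1.89 ≥ 1.94 is false
  in-state resident: no → false
  community-service hours ≥ 279 hours: 34 ≥ 279 is false
  class-rank percentile = 17%: 61 == 17 is false
  recommendation letters ≥ 1: 2 ≥ 1 is true
  SAT score ≤ 1032: 1365 ≤ 1032 is false
  AP courses completed ≥ 1: 4 ≥ 1 is true
  essay score ≤ 5: 9 ≤ 5 is false
  intended major ∈ {Arts, Business, Humanities, STEM}: Undeclared is not in the set → false
  NOT first-generation student: yes → false
  first-generation student: yes → true
  intended major ∈ {Arts, Humanities, Undeclared}: Undeclared is in the set → true
Combine:
[1.1] true OR false OR true OR false = true
[1.2.1] false OR false = false
[1.2.2] false OR false OR false = false
[1.2] false OR false = false
[1] true → false = false
[2.1.1.1] false AND true = false
[2.1.1] NOT false = true
[2.1.2] false AND false = false
[2.1.3] true AND false AND false = false
[2.1.4.2.1.1] true OR true = true
[2.1.4.2.1] NOT true = false
[2.1.4.2] NOT false = true
[2.1.4] false AND true = false
[2.1] true OR false OR false OR false = true
[2] NOT true = false
[root] false OR false = false
Overall: false → rejected

Rejected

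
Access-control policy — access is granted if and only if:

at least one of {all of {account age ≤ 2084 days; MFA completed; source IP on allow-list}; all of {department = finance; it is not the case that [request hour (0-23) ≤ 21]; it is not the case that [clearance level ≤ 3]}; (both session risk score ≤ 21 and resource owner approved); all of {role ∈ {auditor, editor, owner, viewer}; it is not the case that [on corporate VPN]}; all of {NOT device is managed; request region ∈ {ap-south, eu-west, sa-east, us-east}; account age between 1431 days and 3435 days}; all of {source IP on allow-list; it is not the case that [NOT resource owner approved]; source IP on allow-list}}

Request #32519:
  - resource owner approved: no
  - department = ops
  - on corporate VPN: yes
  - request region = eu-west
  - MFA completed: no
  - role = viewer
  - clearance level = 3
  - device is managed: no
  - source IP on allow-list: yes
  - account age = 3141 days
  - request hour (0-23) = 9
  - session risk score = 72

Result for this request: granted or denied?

Atomic conditions:
  account age ≤ 2084 days: 3141 ≤ 2084 is false
  MFA completed: no → false
  source IP on allow-list: yes → true
  department = finance: ops == finance is false
  request hour (0-23) ≤ 21: 9 ≤ 21 is true
  clearance level ≤ 3: 3 ≤ 3 is true
  session risk score ≤ 21: 72 ≤ 21 is false
  resource owner approved: no → false
  role ∈ {auditor, editor, owner, viewer}: viewer is in the set → true
  on corporate VPN: yes → true
  NOT device is managed: no → true
  request region ∈ {ap-south, eu-west, sa-east, us-east}: eu-west is in the set → true
  account age between 1431 days and 3435 days: 3141 in [1431, 3435] is true
  NOT resource owner approved: no → true
Combine:
[1] false AND false AND true = false
[2.2] NOT true = false
[2.3] NOT true = false
[2] false AND false AND false = false
[3] false AND false = false
[4.2] NOT true = false
[4] true AND false = false
[5] true AND true AND true = true
[6.2] NOT true = false
[6] true AND false AND true = false
[root] false OR false OR false OR false OR true OR false = true
Overall: true → granted

Granted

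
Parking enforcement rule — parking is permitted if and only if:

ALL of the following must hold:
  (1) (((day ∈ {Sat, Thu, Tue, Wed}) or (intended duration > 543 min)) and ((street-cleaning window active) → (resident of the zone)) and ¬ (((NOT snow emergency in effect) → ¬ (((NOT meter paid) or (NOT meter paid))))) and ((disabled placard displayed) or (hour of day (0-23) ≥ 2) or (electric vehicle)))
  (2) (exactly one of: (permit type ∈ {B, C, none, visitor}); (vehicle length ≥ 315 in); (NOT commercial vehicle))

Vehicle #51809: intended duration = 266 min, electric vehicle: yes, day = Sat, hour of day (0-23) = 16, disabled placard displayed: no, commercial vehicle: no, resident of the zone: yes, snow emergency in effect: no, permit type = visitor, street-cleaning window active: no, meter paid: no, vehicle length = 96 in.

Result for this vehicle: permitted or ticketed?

Ticketed

Atomic conditions:
  day ∈ {Sat, Thu, Tue, Wed}: Sat is in the set → true
  intended duration > 543 min: 266 > 543 is false
  street-cleaning window active: no → false
  resident of the zone: yes → true
  NOT snow emergency in effect: no → true
  NOT meter paid: no → true
  disabled placard displayed: no → false
  hour of day (0-23) ≥ 2: 16 ≥ 2 is true
  electric vehicle: yes → true
  permit type ∈ {B, C, none, visitor}: visitor is in the set → true
  vehicle length ≥ 315 in: 96 ≥ 315 is false
  NOT commercial vehicle: no → true
Combine:
[1.1] true OR false = true
[1.2] false → true (antecedent false ⇒ implication holds) = true
[1.3.1.2.1] true OR true = true
[1.3.1.2] NOT true = false
[1.3.1] true → false = false
[1.3] NOT false = true
[1.4] false OR true OR true = true
[1] true AND true AND true AND true = true
[2] exactly-one(true, false, true) = false
[root] true AND false = false
Overall: false → ticketed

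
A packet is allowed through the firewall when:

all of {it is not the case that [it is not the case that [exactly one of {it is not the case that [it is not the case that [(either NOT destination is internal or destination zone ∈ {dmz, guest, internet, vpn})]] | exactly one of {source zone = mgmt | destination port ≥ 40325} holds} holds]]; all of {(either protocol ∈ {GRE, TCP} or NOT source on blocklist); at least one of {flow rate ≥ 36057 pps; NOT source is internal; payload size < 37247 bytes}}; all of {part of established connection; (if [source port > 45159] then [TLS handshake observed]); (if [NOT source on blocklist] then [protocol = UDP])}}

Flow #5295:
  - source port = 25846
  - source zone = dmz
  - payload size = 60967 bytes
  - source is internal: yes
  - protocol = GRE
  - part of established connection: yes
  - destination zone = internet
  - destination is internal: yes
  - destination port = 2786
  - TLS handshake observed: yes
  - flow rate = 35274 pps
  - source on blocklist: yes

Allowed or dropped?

Atomic conditions:
  NOT destination is internal: yes → false
  destination zone ∈ {dmz, guest, internet, vpn}: internet is in the set → true
  source zone = mgmt: dmz == mgmt is false
  destination port ≥ 40325: 2786 ≥ 40325 is false
  protocol ∈ {GRE, TCP}: GRE is in the set → true
  NOT source on blocklist: yes → false
  flow rate ≥ 36057 pps: 35274 ≥ 36057 is false
  NOT source is internal: yes → false
  payload size < 37247 bytes: 60967 < 37247 is false
  part of established connection: yes → true
  source port > 45159: 25846 > 45159 is false
  TLS handshake observed: yes → true
  protocol = UDP: GRE == UDP is false
Combine:
[1.1.1.1.1.1] false OR true = true
[1.1.1.1.1] NOT true = false
[1.1.1.1] NOT false = true
[1.1.1.2] exactly-one(false, false) = false
[1.1.1] exactly-one(true, false) = true
[1.1] NOT true = false
[1] NOT false = true
[2.1] true OR false = true
[2.2] false OR false OR false = false
[2] true AND false = false
[3.2] false → true (antecedent false ⇒ implication holds) = true
[3.3] false → false (antecedent false ⇒ implication holds) = true
[3] true AND true AND true = true
[root] true AND false AND true = false
Overall: false → dropped

Dropped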